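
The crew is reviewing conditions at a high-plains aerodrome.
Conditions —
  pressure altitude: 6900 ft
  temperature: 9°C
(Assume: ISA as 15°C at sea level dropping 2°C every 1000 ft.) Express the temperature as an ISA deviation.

ISA temperature at 6900 ft = 15 − 2 × (6900/1000) = 1.2°C.
Deviation = OAT − ISA = 9 − 1.2 = +7.8°C.

ISA+7.8°C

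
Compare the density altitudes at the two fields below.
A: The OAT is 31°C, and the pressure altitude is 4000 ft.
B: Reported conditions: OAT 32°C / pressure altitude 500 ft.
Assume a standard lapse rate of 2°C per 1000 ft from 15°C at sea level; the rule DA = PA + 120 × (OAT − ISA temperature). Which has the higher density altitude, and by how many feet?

A: ISA temp = 7°C, deviation +24°C, DA = 4000 + 120 × 24 = 6880 ft.
B: ISA temp = 14°C, deviation +18°C, DA = 500 + 120 × 18 = 2660 ft.
A is higher by 6880 − 2660 = 4220 ft.

A by 4220 ft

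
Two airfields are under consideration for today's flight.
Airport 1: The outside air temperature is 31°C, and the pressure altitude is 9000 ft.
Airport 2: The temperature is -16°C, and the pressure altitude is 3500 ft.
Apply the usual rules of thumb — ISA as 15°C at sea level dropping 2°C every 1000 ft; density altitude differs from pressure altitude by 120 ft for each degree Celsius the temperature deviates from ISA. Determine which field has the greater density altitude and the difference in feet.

Airport 1: ISA temp = -3°C, deviation +34°C, DA = 9000 + 120 × 34 = 13080 ft.
Airport 2: ISA temp = 8°C, deviation -24°C, DA = 3500 + 120 × (-24) = 620 ft.
Airport 1 is higher by 13080 − 620 = 12460 ft.

Airport 1 by 12460 ft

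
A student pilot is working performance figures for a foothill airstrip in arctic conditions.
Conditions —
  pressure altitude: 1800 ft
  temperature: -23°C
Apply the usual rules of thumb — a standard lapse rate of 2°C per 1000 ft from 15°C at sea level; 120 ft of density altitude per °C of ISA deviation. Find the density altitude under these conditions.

-2328 ft

ISA temperature at 1800 ft = 15 − 2 × (1800/1000) = 11.4°C.
ISA deviation = -23 − 11.4 = -34.4°C.
Density altitude = 1800 + 120 × (-34.4) = 1800 + (-4128) = -2328 ft.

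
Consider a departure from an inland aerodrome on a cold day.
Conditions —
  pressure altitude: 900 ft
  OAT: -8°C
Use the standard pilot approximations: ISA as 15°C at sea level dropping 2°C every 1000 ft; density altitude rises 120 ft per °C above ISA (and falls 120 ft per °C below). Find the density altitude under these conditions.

ISA temperature at 900 ft = 15 − 2 × (900/1000) = 13.2°C.
ISA deviation = -8 − 13.2 = -21.2°C.
Density altitude = 900 + 120 × (-21.2) = 900 + (-2544) = -1644 ft.

-1644 ft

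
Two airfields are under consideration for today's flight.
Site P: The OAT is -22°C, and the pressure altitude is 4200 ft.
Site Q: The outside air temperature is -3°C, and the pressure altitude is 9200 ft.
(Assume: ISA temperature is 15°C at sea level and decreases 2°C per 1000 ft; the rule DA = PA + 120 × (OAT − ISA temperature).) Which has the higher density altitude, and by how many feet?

Site P: ISA temp = 6.6°C, deviation -28.6°C, DA = 4200 + 120 × (-28.6) = 768 ft.
Site Q: ISA temp = -3.4°C, deviation +0.4°C, DA = 9200 + 120 × 0.4 = 9248 ft.
Site Q is higher by 9248 − 768 = 8480 ft.

Site Q by 8480 ft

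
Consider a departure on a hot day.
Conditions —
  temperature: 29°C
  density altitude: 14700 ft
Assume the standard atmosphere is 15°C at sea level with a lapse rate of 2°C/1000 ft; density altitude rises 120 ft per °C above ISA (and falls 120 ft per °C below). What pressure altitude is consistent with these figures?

10500 ft

DA = PA + 120 × (OAT − (15 − 2·PA/1000)) = PA + 120·OAT − 1800 + 0.24·PA = 1.24·PA + 120·OAT − 1800.
So 1.24·PA = 14700 − 120 × 29 + 1800 = 13020.
PA = 13020 / 1.24 = 10500 ft.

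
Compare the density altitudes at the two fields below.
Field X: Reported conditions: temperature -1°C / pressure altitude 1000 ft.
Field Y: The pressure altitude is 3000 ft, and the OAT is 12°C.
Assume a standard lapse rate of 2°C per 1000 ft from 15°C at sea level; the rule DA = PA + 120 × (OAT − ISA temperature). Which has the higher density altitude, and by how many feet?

Field Y by 4040 ft

Field X: ISA temp = 13°C, deviation -14°C, DA = 1000 + 120 × (-14) = -680 ft.
Field Y: ISA temp = 9°C, deviation +3°C, DA = 3000 + 120 × 3 = 3360 ft.
Field Y is higher by 3360 − (-680) = 4040 ft.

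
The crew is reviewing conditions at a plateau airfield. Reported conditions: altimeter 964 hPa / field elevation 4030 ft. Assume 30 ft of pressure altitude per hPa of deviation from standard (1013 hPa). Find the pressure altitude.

Pressure correction = (1013 − 964) × 30 = +1470 ft.
Pressure altitude = 4030 + (+1470) = 5500 ft.

5500 ft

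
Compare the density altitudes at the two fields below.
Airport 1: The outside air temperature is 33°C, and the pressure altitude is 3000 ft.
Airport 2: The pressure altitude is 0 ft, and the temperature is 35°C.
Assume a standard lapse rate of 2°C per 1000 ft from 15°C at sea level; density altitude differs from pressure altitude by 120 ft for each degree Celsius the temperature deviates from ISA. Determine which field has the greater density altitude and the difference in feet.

Airport 1: ISA temp = 9°C, deviation +24°C, DA = 3000 + 120 × 24 = 5880 ft.
Airport 2: ISA temp = 15°C, deviation +20°C, DA = 0 + 120 × 20 = 2400 ft.
Airport 1 is higher by 5880 − 2400 = 3480 ft.

Airport 1 by 3480 ft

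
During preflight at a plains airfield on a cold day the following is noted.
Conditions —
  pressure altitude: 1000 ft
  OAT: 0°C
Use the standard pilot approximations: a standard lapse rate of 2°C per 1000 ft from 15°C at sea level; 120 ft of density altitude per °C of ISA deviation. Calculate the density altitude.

-560 ft

ISA temperature at 1000 ft = 15 − 2 × (1000/1000) = 13°C.
ISA deviation = 0 − 13 = -13°C.
Density altitude = 1000 + 120 × (-13) = 1000 + (-1560) = -560 ft.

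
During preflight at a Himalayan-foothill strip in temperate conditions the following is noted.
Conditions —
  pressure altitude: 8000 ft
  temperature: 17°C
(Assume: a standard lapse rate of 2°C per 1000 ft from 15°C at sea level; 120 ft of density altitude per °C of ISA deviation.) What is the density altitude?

ISA temperature at 8000 ft = 15 − 2 × (8000/1000) = -1°C.
ISA deviation = 17 − (-1) = +18°C.
Density altitude = 8000 + 120 × (18) = 8000 + (+2160) = 10160 ft.

10160 ft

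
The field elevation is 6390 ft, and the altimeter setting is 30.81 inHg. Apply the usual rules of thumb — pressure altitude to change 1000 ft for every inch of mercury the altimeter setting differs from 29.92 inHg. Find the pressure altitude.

5500 ft

Pressure correction = (29.92 − 30.81) × 1000 = -890 ft.
Pressure altitude = 6390 + (-890) = 5500 ft.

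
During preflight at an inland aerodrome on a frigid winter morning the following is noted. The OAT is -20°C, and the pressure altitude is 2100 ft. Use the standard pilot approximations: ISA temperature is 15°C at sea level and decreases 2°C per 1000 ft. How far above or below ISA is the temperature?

ISA temperature at 2100 ft = 15 − 2 × (2100/1000) = 10.8°C.
Deviation = OAT − ISA = -20 − 10.8 = -30.8°C.

ISA-30.8°C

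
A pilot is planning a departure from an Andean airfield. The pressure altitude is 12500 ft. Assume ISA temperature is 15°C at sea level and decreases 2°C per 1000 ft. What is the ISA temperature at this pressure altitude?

-10°C

ISA temperature = 15 − 2 × (12500/1000) = 15 − 25 = -10°C.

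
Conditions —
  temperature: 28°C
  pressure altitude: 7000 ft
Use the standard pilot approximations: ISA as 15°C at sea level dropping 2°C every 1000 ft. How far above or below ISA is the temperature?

ISA temperature at 7000 ft = 15 − 2 × (7000/1000) = 1°C.
Deviation = OAT − ISA = 28 − 1 = +27°C.

ISA+27°C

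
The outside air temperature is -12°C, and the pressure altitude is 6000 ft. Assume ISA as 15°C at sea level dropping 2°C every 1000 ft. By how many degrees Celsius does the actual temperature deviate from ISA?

ISA-15°C

ISA temperature at 6000 ft = 15 − 2 × (6000/1000) = 3°C.
Deviation = OAT − ISA = -12 − 3 = -15°C.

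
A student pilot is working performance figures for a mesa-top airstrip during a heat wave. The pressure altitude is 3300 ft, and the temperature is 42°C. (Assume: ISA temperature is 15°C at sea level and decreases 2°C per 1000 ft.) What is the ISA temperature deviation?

ISA+33.6°C

ISA temperature at 3300 ft = 15 − 2 × (3300/1000) = 8.4°C.
Deviation = OAT − ISA = 42 − 8.4 = +33.6°C.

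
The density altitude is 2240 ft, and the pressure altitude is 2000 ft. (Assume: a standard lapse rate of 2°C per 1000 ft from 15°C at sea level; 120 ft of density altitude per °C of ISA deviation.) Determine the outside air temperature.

Density altitude − pressure altitude = 2240 − 2000 = +240 ft.
At 120 ft/°C that is an ISA deviation of 240/120 = +2°C.
ISA temperature at 2000 ft = 15 − 2 × (2000/1000) = 11°C.
OAT = ISA + deviation = 11 + (+2) = 13°C.

13°C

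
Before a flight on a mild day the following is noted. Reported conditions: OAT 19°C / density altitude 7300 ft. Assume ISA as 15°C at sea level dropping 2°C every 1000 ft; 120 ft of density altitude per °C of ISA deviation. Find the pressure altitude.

DA = PA + 120 × (OAT − (15 − 2·PA/1000)) = PA + 120·OAT − 1800 + 0.24·PA = 1.24·PA + 120·OAT − 1800.
So 1.24·PA = 7300 − 120 × 19 + 1800 = 6820.
PA = 6820 / 1.24 = 5500 ft.

5500 ft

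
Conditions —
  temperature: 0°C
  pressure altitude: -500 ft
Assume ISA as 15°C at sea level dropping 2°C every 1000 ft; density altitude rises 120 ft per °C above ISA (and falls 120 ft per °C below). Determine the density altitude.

ISA temperature at -500 ft = 15 − 2 × (-500/1000) = 16°C.
ISA deviation = 0 − 16 = -16°C.
Density altitude = -500 + 120 × (-16) = -500 + (-1920) = -2420 ft.

-2420 ft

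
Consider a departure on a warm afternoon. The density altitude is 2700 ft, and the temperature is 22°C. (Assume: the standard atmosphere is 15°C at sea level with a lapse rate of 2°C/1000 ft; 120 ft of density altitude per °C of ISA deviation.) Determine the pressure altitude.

1500 ft

DA = PA + 120 × (OAT − (15 − 2·PA/1000)) = PA + 120·OAT − 1800 + 0.24·PA = 1.24·PA + 120·OAT − 1800.
So 1.24·PA = 2700 − 120 × 22 + 1800 = 1860.
PA = 1860 / 1.24 = 1500 ft.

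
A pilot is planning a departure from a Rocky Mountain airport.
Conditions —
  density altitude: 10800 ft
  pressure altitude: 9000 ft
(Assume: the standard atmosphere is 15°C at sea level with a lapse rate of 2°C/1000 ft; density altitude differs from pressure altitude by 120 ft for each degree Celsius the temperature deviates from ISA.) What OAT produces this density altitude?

12°C

Density altitude − pressure altitude = 10800 − 9000 = +1800 ft.
At 120 ft/°C that is an ISA deviation of 1800/120 = +15°C.
ISA temperature at 9000 ft = 15 − 2 × (9000/1000) = -3°C.
OAT = ISA + deviation = -3 + (+15) = 12°C.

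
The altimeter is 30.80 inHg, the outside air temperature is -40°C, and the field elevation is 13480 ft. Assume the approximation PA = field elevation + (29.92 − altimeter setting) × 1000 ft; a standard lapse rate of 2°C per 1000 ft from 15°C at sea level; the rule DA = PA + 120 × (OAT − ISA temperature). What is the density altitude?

Pressure altitude = 13480 + (29.92 − 30.80) × 1000 = 13480 + (-880) = 12600 ft.
ISA temperature at 12600 ft = 15 − 2 × (12600/1000) = -10.2°C.
ISA deviation = -40 − (-10.2) = -29.8°C.
Density altitude = 12600 + 120 × (-29.8) = 9024 ft.

9024 ft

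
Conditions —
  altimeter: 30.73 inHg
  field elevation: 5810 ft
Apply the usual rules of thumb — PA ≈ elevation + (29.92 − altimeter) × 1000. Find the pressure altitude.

Pressure correction = (29.92 − 30.73) × 1000 = -810 ft.
Pressure altitude = 5810 + (-810) = 5000 ft.

5000 ft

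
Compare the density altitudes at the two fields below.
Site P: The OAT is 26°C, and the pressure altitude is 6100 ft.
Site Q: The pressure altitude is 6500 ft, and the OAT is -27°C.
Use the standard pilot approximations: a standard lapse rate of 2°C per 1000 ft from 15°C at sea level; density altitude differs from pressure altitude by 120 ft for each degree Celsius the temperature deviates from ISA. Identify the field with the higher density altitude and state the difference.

Site P by 5864 ft

Site P: ISA temp = 2.8°C, deviation +23.2°C, DA = 6100 + 120 × 23.2 = 8884 ft.
Site Q: ISA temp = 2°C, deviation -29°C, DA = 6500 + 120 × (-29) = 3020 ft.
Site P is higher by 8884 − 3020 = 5864 ft.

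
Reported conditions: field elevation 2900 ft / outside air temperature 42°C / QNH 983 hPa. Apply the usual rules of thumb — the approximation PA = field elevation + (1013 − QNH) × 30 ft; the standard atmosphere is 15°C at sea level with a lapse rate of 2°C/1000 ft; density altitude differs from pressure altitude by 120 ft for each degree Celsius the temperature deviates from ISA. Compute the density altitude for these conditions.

Pressure altitude = 2900 + (1013 − 983) × 30 = 2900 + (+900) = 3800 ft.
ISA temperature at 3800 ft = 15 − 2 × (3800/1000) = 7.4°C.
ISA deviation = 42 − 7.4 = +34.6°C.
Density altitude = 3800 + 120 × (34.6) = 7952 ft.

7952 ft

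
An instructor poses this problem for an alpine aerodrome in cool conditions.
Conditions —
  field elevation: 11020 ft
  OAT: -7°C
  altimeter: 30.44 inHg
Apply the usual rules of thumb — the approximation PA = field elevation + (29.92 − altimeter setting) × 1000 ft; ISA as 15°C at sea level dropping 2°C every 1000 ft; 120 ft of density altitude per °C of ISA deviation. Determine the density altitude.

Pressure altitude = 11020 + (29.92 − 30.44) × 1000 = 11020 + (-520) = 10500 ft.
ISA temperature at 10500 ft = 15 − 2 × (10500/1000) = -6°C.
ISA deviation = -7 − (-6) = -1°C.
Density altitude = 10500 + 120 × (-1) = 10380 ft.

10380 ft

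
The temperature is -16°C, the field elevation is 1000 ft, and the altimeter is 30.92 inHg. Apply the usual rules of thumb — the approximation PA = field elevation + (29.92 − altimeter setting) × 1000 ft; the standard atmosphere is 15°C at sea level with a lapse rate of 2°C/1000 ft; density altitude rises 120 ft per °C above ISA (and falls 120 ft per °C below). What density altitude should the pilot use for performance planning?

-3720 ft

Pressure altitude = 1000 + (29.92 − 30.92) × 1000 = 1000 + (-1000) = 0 ft.
ISA temperature at 0 ft = 15 − 2 × (0/1000) = 15°C.
ISA deviation = -16 − 15 = -31°C.
Density altitude = 0 + 120 × (-31) = -3720 ft.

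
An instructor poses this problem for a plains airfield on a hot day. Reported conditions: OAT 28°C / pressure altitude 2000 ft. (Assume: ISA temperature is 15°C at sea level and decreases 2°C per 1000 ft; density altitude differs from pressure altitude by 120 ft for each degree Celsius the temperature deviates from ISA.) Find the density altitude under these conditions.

ISA temperature at 2000 ft = 15 − 2 × (2000/1000) = 11°C.
ISA deviation = 28 − 11 = +17°C.
Density altitude = 2000 + 120 × (17) = 2000 + (+2040) = 4040 ft.

4040 ft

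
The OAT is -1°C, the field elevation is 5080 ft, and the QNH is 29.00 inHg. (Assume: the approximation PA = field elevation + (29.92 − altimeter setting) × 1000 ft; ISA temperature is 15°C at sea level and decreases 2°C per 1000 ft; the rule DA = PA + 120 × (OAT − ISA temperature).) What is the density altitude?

Pressure altitude = 5080 + (29.92 − 29.00) × 1000 = 5080 + (+920) = 6000 ft.
ISA temperature at 6000 ft = 15 − 2 × (6000/1000) = 3°C.
ISA deviation = -1 − 3 = -4°C.
Density altitude = 6000 + 120 × (-4) = 5520 ft.

5520 ft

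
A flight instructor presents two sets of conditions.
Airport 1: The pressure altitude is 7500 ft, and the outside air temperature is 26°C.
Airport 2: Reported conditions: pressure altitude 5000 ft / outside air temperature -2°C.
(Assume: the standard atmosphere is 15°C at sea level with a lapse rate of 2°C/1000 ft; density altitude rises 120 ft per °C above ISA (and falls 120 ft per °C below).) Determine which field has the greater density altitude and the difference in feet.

Airport 1: ISA temp = 0°C, deviation +26°C, DA = 7500 + 120 × 26 = 10620 ft.
Airport 2: ISA temp = 5°C, deviation -7°C, DA = 5000 + 120 × (-7) = 4160 ft.
Airport 1 is higher by 10620 − 4160 = 6460 ft.

Airport 1 by 6460 ft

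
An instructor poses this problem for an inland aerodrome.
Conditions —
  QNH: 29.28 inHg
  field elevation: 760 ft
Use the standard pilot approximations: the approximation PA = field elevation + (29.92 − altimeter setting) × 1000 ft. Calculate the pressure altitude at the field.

Pressure correction = (29.92 − 29.28) × 1000 = +640 ft.
Pressure altitude = 760 + (+640) = 1400 ft.

1400 ft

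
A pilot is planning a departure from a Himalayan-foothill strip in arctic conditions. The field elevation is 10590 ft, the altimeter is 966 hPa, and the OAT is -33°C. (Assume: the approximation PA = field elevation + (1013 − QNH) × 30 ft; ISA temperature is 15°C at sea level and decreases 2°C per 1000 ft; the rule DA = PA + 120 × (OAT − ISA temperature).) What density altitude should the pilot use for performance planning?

Pressure altitude = 10590 + (1013 − 966) × 30 = 10590 + (+1410) = 12000 ft.
ISA temperature at 12000 ft = 15 − 2 × (12000/1000) = -9°C.
ISA deviation = -33 − (-9) = -24°C.
Density altitude = 12000 + 120 × (-24) = 9120 ft.

9120 ft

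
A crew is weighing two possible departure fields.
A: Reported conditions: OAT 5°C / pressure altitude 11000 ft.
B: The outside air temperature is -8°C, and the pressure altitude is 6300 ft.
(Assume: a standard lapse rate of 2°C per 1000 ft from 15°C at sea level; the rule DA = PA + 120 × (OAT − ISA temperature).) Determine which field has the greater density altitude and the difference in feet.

A: ISA temp = -7°C, deviation +12°C, DA = 11000 + 120 × 12 = 12440 ft.
B: ISA temp = 2.4°C, deviation -10.4°C, DA = 6300 + 120 × (-10.4) = 5052 ft.
A is higher by 12440 − 5052 = 7388 ft.

A by 7388 ft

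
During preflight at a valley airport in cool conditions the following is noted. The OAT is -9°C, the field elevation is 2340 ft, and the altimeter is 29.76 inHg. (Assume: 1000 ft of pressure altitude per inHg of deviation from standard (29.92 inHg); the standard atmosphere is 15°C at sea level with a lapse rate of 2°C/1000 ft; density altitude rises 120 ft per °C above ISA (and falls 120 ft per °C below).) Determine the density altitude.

Pressure altitude = 2340 + (29.92 − 29.76) × 1000 = 2340 + (+160) = 2500 ft.
ISA temperature at 2500 ft = 15 − 2 × (2500/1000) = 10°C.
ISA deviation = -9 − 10 = -19°C.
Density altitude = 2500 + 120 × (-19) = 220 ft.

220 ft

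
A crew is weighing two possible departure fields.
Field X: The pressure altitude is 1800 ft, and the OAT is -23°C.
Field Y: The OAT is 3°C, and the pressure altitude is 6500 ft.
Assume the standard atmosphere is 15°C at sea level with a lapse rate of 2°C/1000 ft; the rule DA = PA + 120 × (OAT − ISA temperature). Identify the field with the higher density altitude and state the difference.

Field Y by 8948 ft

Field X: ISA temp = 11.4°C, deviation -34.4°C, DA = 1800 + 120 × (-34.4) = -2328 ft.
Field Y: ISA temp = 2°C, deviation +1°C, DA = 6500 + 120 × 1 = 6620 ft.
Field Y is higher by 6620 − (-2328) = 8948 ft.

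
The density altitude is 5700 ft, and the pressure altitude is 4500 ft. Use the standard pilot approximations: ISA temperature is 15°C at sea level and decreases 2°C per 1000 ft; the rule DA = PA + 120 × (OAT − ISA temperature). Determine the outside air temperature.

Density altitude − pressure altitude = 5700 − 4500 = +1200 ft.
At 120 ft/°C that is an ISA deviation of 1200/120 = +10°C.
ISA temperature at 4500 ft = 15 − 2 × (4500/1000) = 6°C.
OAT = ISA + deviation = 6 + (+10) = 16°C.

16°C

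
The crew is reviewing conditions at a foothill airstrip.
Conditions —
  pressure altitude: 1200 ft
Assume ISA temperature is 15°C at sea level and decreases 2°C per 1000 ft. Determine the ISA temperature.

ISA temperature = 15 − 2 × (1200/1000) = 15 − 2.4 = 12.6°C.

12.6°C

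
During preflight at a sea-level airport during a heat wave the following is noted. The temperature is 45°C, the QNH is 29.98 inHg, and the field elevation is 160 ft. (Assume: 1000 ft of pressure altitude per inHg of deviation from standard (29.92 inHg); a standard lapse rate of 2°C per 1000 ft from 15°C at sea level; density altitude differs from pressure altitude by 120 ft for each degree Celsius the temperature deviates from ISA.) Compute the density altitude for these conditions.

Pressure altitude = 160 + (29.92 − 29.98) × 1000 = 160 + (-60) = 100 ft.
ISA temperature at 100 ft = 15 − 2 × (100/1000) = 14.8°C.
ISA deviation = 45 − 14.8 = +30.2°C.
Density altitude = 100 + 120 × (30.2) = 3724 ft.

3724 ft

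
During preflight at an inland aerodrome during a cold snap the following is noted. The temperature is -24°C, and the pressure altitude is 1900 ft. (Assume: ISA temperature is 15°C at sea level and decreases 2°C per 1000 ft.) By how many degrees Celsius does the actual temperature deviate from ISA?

ISA temperature at 1900 ft = 15 − 2 × (1900/1000) = 11.2°C.
Deviation = OAT − ISA = -24 − 11.2 = -35.2°C.

ISA-35.2°C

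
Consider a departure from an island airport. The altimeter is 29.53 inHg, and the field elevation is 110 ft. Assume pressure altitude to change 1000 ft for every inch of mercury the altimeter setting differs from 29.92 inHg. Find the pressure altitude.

500 ft

Pressure correction = (29.92 − 29.53) × 1000 = +390 ft.
Pressure altitude = 110 + (+390) = 500 ft.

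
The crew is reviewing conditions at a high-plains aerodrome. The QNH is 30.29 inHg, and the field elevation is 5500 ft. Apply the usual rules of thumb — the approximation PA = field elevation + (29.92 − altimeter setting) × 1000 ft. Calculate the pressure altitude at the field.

Pressure correction = (29.92 − 30.29) × 1000 = -370 ft.
Pressure altitude = 5500 + (-370) = 5130 ft.

5130 ft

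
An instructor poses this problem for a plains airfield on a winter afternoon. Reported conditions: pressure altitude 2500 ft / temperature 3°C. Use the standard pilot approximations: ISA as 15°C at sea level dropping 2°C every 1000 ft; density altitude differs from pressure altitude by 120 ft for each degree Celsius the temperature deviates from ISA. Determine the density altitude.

ISA temperature at 2500 ft = 15 − 2 × (2500/1000) = 10°C.
ISA deviation = 3 − 10 = -7°C.
Density altitude = 2500 + 120 × (-7) = 2500 + (-840) = 1660 ft.

1660 ft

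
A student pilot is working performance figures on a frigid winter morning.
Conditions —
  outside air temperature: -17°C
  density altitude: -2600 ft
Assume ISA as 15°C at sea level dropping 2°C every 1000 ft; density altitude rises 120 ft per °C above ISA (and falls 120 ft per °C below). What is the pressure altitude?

1000 ft

DA = PA + 120 × (OAT − (15 − 2·PA/1000)) = PA + 120·OAT − 1800 + 0.24·PA = 1.24·PA + 120·OAT − 1800.
So 1.24·PA = -2600 − 120 × (-17) + 1800 = 1240.
PA = 1240 / 1.24 = 1000 ft.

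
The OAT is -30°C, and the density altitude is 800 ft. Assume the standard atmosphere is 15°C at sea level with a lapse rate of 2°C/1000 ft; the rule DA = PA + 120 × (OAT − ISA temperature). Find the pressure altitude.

DA = PA + 120 × (OAT − (15 − 2·PA/1000)) = PA + 120·OAT − 1800 + 0.24·PA = 1.24·PA + 120·OAT − 1800.
So 1.24·PA = 800 − 120 × (-30) + 1800 = 6200.
PA = 6200 / 1.24 = 5000 ft.

5000 ft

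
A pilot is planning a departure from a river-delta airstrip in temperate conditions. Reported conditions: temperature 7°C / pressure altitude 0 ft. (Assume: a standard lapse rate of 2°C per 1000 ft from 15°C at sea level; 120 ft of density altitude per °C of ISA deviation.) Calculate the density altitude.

ISA temperature at 0 ft = 15 − 2 × (0/1000) = 15°C.
ISA deviation = 7 − 15 = -8°C.
Density altitude = 0 + 120 × (-8) = 0 + (-960) = -960 ft.

-960 ft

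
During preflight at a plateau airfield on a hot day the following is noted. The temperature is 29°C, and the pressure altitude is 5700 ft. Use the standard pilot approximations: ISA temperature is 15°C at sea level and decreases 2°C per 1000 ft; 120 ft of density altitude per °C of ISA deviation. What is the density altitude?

8748 ft

ISA temperature at 5700 ft = 15 − 2 × (5700/1000) = 3.6°C.
ISA deviation = 29 − 3.6 = +25.4°C.
Density altitude = 5700 + 120 × (25.4) = 5700 + (+3048) = 8748 ft.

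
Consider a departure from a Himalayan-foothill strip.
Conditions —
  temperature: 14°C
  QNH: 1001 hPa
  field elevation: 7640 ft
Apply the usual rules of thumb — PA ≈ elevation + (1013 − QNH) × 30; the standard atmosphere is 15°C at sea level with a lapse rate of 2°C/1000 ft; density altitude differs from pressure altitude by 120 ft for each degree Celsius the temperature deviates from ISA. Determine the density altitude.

9800 ft

Pressure altitude = 7640 + (1013 − 1001) × 30 = 7640 + (+360) = 8000 ft.
ISA temperature at 8000 ft = 15 − 2 × (8000/1000) = -1°C.
ISA deviation = 14 − (-1) = +15°C.
Density altitude = 8000 + 120 × (15) = 9800 ft.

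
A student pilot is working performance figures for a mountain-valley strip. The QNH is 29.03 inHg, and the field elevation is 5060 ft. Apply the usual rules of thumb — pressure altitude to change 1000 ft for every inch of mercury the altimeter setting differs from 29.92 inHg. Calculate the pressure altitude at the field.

Pressure correction = (29.92 − 29.03) × 1000 = +890 ft.
Pressure altitude = 5060 + (+890) = 5950 ft.

5950 ft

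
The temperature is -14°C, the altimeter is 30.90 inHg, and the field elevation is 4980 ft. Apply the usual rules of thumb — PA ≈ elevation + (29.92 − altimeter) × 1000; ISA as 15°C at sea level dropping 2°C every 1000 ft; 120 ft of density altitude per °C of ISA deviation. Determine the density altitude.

1480 ft

Pressure altitude = 4980 + (29.92 − 30.90) × 1000 = 4980 + (-980) = 4000 ft.
ISA temperature at 4000 ft = 15 − 2 × (4000/1000) = 7°C.
ISA deviation = -14 − 7 = -21°C.
Density altitude = 4000 + 120 × (-21) = 1480 ft.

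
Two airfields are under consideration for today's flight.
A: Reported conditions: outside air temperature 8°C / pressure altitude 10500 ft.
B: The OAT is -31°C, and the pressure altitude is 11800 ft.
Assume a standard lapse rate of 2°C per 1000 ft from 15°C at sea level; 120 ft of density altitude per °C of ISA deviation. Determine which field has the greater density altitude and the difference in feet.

A: ISA temp = -6°C, deviation +14°C, DA = 10500 + 120 × 14 = 12180 ft.
B: ISA temp = -8.6°C, deviation -22.4°C, DA = 11800 + 120 × (-22.4) = 9112 ft.
A is higher by 12180 − 9112 = 3068 ft.

A by 3068 ft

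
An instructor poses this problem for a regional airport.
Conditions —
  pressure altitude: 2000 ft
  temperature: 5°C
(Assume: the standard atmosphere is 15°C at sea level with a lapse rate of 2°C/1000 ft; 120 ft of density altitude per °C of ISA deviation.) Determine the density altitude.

ISA temperature at 2000 ft = 15 − 2 × (2000/1000) = 11°C.
ISA deviation = 5 − 11 = -6°C.
Density altitude = 2000 + 120 × (-6) = 2000 + (-720) = 1280 ft.

1280 ft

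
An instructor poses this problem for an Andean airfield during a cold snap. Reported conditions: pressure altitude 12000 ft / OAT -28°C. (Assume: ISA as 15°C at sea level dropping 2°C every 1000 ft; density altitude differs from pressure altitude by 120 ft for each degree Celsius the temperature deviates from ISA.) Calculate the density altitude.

ISA temperature at 12000 ft = 15 − 2 × (12000/1000) = -9°C.
ISA deviation = -28 − (-9) = -19°C.
Density altitude = 12000 + 120 × (-19) = 12000 + (-2280) = 9720 ft.

9720 ft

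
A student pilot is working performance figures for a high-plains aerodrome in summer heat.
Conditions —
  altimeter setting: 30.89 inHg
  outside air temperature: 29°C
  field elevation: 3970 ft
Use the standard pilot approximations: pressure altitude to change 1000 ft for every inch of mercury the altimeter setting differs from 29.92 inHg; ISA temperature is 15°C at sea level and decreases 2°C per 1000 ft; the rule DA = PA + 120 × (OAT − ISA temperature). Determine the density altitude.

5400 ft

Pressure altitude = 3970 + (29.92 − 30.89) × 1000 = 3970 + (-970) = 3000 ft.
ISA temperature at 3000 ft = 15 − 2 × (3000/1000) = 9°C.
ISA deviation = 29 − 9 = +20°C.
Density altitude = 3000 + 120 × (20) = 5400 ft.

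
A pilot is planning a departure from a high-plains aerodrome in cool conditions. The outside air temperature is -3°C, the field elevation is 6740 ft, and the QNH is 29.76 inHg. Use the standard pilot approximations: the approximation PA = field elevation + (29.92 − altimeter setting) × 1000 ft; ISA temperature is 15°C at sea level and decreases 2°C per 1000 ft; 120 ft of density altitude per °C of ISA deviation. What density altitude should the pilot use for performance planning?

Pressure altitude = 6740 + (29.92 − 29.76) × 1000 = 6740 + (+160) = 6900 ft.
ISA temperature at 6900 ft = 15 − 2 × (6900/1000) = 1.2°C.
ISA deviation = -3 − 1.2 = -4.2°C.
Density altitude = 6900 + 120 × (-4.2) = 6396 ft.

6396 ft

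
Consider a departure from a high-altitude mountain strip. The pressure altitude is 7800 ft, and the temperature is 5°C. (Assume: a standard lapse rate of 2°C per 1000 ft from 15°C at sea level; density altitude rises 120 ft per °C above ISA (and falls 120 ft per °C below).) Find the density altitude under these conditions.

8472 ft

ISA temperature at 7800 ft = 15 − 2 × (7800/1000) = -0.6°C.
ISA deviation = 5 − (-0.6) = +5.6°C.
Density altitude = 7800 + 120 × (5.6) = 7800 + (+672) = 8472 ft.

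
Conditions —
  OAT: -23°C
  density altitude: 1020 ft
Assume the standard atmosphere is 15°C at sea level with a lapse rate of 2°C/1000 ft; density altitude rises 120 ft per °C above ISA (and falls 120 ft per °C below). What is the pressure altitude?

DA = PA + 120 × (OAT − (15 − 2·PA/1000)) = PA + 120·OAT − 1800 + 0.24·PA = 1.24·PA + 120·OAT − 1800.
So 1.24·PA = 1020 − 120 × (-23) + 1800 = 5580.
PA = 5580 / 1.24 = 4500 ft.

4500 ft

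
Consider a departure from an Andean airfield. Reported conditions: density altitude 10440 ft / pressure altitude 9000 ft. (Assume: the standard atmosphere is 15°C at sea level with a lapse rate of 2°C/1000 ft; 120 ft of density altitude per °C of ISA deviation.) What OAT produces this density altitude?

Density altitude − pressure altitude = 10440 − 9000 = +1440 ft.
At 120 ft/°C that is an ISA deviation of 1440/120 = +12°C.
ISA temperature at 9000 ft = 15 − 2 × (9000/1000) = -3°C.
OAT = ISA + deviation = -3 + (+12) = 9°C.

9°C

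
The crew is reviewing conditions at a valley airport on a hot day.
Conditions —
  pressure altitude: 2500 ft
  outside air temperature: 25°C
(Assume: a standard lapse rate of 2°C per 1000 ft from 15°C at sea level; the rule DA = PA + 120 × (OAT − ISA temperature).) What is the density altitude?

ISA temperature at 2500 ft = 15 − 2 × (2500/1000) = 10°C.
ISA deviation = 25 − 10 = +15°C.
Density altitude = 2500 + 120 × (15) = 2500 + (+1800) = 4300 ft.

4300 ft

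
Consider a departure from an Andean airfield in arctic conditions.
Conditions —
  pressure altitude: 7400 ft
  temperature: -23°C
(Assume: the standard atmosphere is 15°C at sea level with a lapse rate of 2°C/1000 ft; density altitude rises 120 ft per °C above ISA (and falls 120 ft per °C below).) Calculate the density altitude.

4616 ft

ISA temperature at 7400 ft = 15 − 2 × (7400/1000) = 0.2°C.
ISA deviation = -23 − 0.2 = -23.2°C.
Density altitude = 7400 + 120 × (-23.2) = 7400 + (-2784) = 4616 ft.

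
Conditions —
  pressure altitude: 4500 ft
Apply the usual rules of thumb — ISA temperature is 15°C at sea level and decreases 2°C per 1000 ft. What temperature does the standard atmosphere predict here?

6°C

ISA temperature = 15 − 2 × (4500/1000) = 15 − 9 = 6°C.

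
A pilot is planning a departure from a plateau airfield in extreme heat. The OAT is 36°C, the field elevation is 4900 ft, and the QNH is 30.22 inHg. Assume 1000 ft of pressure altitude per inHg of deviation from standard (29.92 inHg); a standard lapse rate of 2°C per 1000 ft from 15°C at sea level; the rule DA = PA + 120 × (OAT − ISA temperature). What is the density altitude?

Pressure altitude = 4900 + (29.92 − 30.22) × 1000 = 4900 + (-300) = 4600 ft.
ISA temperature at 4600 ft = 15 − 2 × (4600/1000) = 5.8°C.
ISA deviation = 36 − 5.8 = +30.2°C.
Density altitude = 4600 + 120 × (30.2) = 8224 ft.

8224 ft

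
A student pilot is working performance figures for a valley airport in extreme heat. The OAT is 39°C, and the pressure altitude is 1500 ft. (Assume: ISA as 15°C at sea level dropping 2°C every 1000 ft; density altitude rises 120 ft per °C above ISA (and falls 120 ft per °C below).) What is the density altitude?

4740 ft

ISA temperature at 1500 ft = 15 − 2 × (1500/1000) = 12°C.
ISA deviation = 39 − 12 = +27°C.
Density altitude = 1500 + 120 × (27) = 1500 + (+3240) = 4740 ft.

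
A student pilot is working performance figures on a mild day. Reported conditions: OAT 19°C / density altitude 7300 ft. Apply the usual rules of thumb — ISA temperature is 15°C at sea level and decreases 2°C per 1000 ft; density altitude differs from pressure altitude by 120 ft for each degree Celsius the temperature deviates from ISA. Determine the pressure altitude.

DA = PA + 120 × (OAT − (15 − 2·PA/1000)) = PA + 120·OAT − 1800 + 0.24·PA = 1.24·PA + 120·OAT − 1800.
So 1.24·PA = 7300 − 120 × 19 + 1800 = 6820.
PA = 6820 / 1.24 = 5500 ft.

5500 ft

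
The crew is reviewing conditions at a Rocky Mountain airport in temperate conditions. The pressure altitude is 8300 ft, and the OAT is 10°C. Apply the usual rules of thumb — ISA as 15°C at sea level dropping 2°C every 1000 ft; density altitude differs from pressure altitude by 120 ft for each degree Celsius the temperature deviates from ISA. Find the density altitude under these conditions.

ISA temperature at 8300 ft = 15 − 2 × (8300/1000) = -1.6°C.
ISA deviation = 10 − (-1.6) = +11.6°C.
Density altitude = 8300 + 120 × (11.6) = 8300 + (+1392) = 9692 ft.

9692 ft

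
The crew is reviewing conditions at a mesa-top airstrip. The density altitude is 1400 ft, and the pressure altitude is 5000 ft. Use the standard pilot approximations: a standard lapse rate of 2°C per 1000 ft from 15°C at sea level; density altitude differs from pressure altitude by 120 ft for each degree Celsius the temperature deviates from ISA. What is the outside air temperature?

-25°C

Density altitude − pressure altitude = 1400 − 5000 = -3600 ft.
At 120 ft/°C that is an ISA deviation of -3600/120 = -30°C.
ISA temperature at 5000 ft = 15 − 2 × (5000/1000) = 5°C.
OAT = ISA + deviation = 5 + (-30) = -25°C.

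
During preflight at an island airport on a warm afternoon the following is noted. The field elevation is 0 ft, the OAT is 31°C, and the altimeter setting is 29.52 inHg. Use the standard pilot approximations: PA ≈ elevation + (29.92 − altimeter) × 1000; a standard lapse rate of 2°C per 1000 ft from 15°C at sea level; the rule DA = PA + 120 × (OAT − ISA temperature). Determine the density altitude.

Pressure altitude = 0 + (29.92 − 29.52) × 1000 = 0 + (+400) = 400 ft.
ISA temperature at 400 ft = 15 − 2 × (400/1000) = 14.2°C.
ISA deviation = 31 − 14.2 = +16.8°C.
Density altitude = 400 + 120 × (16.8) = 2416 ft.

2416 ft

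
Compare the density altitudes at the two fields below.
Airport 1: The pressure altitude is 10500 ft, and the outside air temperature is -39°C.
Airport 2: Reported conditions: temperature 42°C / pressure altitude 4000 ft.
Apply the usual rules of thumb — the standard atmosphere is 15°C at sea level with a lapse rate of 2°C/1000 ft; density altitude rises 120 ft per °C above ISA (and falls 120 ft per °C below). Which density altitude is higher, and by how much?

Airport 2 by 1660 ft

Airport 1: ISA temp = -6°C, deviation -33°C, DA = 10500 + 120 × (-33) = 6540 ft.
Airport 2: ISA temp = 7°C, deviation +35°C, DA = 4000 + 120 × 35 = 8200 ft.
Airport 2 is higher by 8200 − 6540 = 1660 ft.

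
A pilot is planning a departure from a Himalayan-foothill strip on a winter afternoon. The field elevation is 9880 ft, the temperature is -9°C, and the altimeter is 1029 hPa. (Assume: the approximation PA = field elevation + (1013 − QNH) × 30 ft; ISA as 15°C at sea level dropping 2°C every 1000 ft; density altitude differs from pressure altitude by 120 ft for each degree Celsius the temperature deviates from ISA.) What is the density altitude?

8776 ft

Pressure altitude = 9880 + (1013 − 1029) × 30 = 9880 + (-480) = 9400 ft.
ISA temperature at 9400 ft = 15 − 2 × (9400/1000) = -3.8°C.
ISA deviation = -9 − (-3.8) = -5.2°C.
Density altitude = 9400 + 120 × (-5.2) = 8776 ft.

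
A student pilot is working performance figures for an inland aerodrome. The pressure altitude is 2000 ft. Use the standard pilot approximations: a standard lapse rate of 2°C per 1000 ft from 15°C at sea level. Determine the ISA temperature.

ISA temperature = 15 − 2 × (2000/1000) = 15 − 4 = 11°C.

11°C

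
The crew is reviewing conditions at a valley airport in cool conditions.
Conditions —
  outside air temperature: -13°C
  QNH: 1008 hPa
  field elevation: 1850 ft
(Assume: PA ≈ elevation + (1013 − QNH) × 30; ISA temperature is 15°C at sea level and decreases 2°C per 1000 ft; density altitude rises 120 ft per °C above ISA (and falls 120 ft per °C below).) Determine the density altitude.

-880 ft

Pressure altitude = 1850 + (1013 − 1008) × 30 = 1850 + (+150) = 2000 ft.
ISA temperature at 2000 ft = 15 − 2 × (2000/1000) = 11°C.
ISA deviation = -13 − 11 = -24°C.
Density altitude = 2000 + 120 × (-24) = -880 ft.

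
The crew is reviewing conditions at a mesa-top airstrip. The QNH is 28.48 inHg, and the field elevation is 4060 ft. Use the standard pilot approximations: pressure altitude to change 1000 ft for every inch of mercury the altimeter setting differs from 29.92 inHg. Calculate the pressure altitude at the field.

Pressure correction = (29.92 − 28.48) × 1000 = +1440 ft.
Pressure altitude = 4060 + (+1440) = 5500 ft.

5500 ft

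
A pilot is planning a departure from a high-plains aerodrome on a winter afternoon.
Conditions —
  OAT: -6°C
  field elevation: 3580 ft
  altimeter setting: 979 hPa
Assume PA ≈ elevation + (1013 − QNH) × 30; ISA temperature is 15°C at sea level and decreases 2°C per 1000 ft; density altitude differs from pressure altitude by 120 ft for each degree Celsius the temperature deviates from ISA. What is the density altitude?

3184 ft

Pressure altitude = 3580 + (1013 − 979) × 30 = 3580 + (+1020) = 4600 ft.
ISA temperature at 4600 ft = 15 − 2 × (4600/1000) = 5.8°C.
ISA deviation = -6 − 5.8 = -11.8°C.
Density altitude = 4600 + 120 × (-11.8) = 3184 ft.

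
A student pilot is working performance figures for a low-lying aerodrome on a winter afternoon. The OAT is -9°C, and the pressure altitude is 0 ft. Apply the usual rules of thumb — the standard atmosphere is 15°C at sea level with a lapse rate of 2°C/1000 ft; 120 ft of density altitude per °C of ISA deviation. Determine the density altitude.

ISA temperature at 0 ft = 15 − 2 × (0/1000) = 15°C.
ISA deviation = -9 − 15 = -24°C.
Density altitude = 0 + 120 × (-24) = 0 + (-2880) = -2880 ft.

-2880 ft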